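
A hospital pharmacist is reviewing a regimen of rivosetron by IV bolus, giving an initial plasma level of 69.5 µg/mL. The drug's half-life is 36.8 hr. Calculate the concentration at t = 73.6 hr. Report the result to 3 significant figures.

k = ln 2 / 36.8 = 0.01884 hr⁻¹
C(t) = C₀ e^(−kt) = 69.5 × e^(−0.01884 × 73.6) = 69.5 × e^(−1.386) = 69.5 × 0.2500 ≈ 17.4 µg/mL

17.4 µg/mL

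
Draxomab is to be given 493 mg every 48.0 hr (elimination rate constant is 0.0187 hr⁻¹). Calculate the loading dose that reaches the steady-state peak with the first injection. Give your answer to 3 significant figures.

832 mg

Accumulation ratio R = 1 / (1 − e^(−kτ)) = 1 / (1 − e^(−0.01870×48.0)) = 1 / (1 − 0.4075) = 1.688
Loading dose = maintenance dose × R = 493 × 1.688 ≈ 832 mg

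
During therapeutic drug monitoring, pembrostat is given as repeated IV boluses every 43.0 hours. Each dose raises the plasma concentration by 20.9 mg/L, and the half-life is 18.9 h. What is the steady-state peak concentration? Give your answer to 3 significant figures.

k = ln 2 / 18.9 = 0.03667 h⁻¹
Fraction remaining after one interval: e^(−kτ) = e^(−0.03667 × 43.0) = 0.2066
R = 1 / (1 − 0.2066) = 1.260
Css,max = 20.9 × 1.260 ≈ 26.3 mg/L

26.3 mg/L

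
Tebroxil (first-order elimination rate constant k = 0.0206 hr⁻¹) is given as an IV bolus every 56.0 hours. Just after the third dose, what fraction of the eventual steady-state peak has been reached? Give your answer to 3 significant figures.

f_n = 1 − e^(−nkτ) = 1 − e^(−3 × 0.02060 × 56.0) = 1 − e^(−3.461) = 1 − 0.03140 ≈ 0.969

0.969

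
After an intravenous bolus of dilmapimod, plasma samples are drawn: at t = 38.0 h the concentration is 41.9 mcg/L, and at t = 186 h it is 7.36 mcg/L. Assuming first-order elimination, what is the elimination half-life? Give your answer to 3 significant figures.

59.0 hours

k = ln(C₁/C₂) / (t₂ − t₁) = ln(41.9/7.36) / (186 − 38.0)
  = 1.739 / 148.0 = 0.01175 h⁻¹
t½ = ln 2 / k = ln 2 / 0.01175 ≈ 59.0 hours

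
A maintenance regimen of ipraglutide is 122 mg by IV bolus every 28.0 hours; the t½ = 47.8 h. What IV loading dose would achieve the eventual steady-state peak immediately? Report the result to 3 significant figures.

k = ln 2 / 47.8 = 0.01450 h⁻¹
Accumulation ratio R = 1 / (1 − e^(−kτ)) = 1 / (1 − e^(−0.01450×28.0)) = 1 / (1 − 0.6663) = 2.997
Loading dose = maintenance dose × R = 122 × 2.997 ≈ 366 mg

366 mg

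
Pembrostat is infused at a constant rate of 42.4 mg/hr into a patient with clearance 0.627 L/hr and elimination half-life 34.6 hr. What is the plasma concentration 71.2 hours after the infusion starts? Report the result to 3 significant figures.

Css = rate / CL = 42.4 / 0.627 = 67.62 mg/L
k = ln 2 / 34.6 = 0.02003 hr⁻¹
C(t) = Css (1 − e^(−kt)) = 67.62 × (1 − e^(−1.426)) = 67.62 × 0.7598 ≈ 51.4 mg/L

51.4 mg/L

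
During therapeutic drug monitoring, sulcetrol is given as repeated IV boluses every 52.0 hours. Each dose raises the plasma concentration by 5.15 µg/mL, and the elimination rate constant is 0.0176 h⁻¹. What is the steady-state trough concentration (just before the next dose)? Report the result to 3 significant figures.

Fraction remaining after one interval: e^(−kτ) = e^(−0.01760 × 52.0) = 0.4004
R = 1 / (1 − 0.4004) = 1.668
Css,max = 5.15 × 1.668 = 8.590 µg/mL
Css,min = Css,max × e^(−kτ) = 8.590 × 0.4004 ≈ 3.44 µg/mL

3.44 µg/mL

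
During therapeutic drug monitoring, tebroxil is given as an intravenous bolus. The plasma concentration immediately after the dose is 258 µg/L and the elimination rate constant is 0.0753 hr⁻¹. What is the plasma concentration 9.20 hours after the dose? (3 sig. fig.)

C(t) = C₀ e^(−kt) = 258 × e^(−0.07530 × 9.20) = 258 × e^(−0.6928) = 258 × 0.5002 ≈ 129 µg/L

129 µg/L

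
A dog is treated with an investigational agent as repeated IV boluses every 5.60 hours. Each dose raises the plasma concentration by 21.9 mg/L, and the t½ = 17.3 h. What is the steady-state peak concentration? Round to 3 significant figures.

109 mg/L

k = ln 2 / 17.3 = 0.04007 h⁻¹
Fraction remaining after one interval: e^(−kτ) = e^(−0.04007 × 5.60) = 0.7990
R = 1 / (1 − 0.7990) = 4.976
Css,max = 21.9 × 4.976 ≈ 109 mg/L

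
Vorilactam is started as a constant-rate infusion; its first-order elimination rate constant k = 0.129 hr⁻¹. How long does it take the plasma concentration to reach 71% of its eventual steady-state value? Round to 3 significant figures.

f = 1 − e^(−kt)  ⇒  t = −ln(1 − f) / k
t = −ln(1 − 0.71) / 0.1290 = 1.238 / 0.1290 ≈ 9.60 hours

9.60 hours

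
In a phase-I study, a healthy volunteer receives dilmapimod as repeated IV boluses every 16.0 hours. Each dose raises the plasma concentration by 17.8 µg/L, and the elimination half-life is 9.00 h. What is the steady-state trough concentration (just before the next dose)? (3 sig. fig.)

7.33 µg/L

k = ln 2 / 9.00 = 0.07702 h⁻¹
Fraction remaining after one interval: e^(−kτ) = e^(−0.07702 × 16.0) = 0.2916
R = 1 / (1 − 0.2916) = 1.412
Css,max = 17.8 × 1.412 = 25.13 µg/L
Css,min = Css,max × e^(−kτ) = 25.13 × 0.2916 ≈ 7.33 µg/L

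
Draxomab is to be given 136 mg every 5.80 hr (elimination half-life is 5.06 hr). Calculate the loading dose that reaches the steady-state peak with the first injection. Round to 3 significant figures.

248 mg

k = ln 2 / 5.06 = 0.1370 hr⁻¹
Accumulation ratio R = 1 / (1 − e^(−kτ)) = 1 / (1 − e^(−0.1370×5.80)) = 1 / (1 − 0.4518) = 1.824
Loading dose = maintenance dose × R = 136 × 1.824 ≈ 248 mg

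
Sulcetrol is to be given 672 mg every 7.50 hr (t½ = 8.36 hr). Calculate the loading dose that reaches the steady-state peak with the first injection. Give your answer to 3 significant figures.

k = ln 2 / 8.36 = 0.08291 hr⁻¹
Accumulation ratio R = 1 / (1 − e^(−kτ)) = 1 / (1 − e^(−0.08291×7.50)) = 1 / (1 − 0.5370) = 2.160
Loading dose = maintenance dose × R = 672 × 2.160 ≈ 1450 mg

1450 mg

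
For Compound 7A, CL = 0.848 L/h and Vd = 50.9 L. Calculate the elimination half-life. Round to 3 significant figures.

k = CL / V = 0.848 / 50.9 = 0.01666 h⁻¹
t½ = ln 2 / k = ln 2 / 0.01666 ≈ 41.6 hours

41.6 hours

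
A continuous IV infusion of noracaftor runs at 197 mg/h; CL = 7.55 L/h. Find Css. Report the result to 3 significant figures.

Css = infusion rate / CL = 197 / 7.55 ≈ 26.1 µg/mL

26.1 µg/mL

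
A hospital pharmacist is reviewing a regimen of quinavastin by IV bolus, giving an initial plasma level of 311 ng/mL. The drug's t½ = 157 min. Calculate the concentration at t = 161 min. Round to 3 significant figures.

k = ln 2 / 157 = 0.004415 min⁻¹
161 min is 1.025 half-lives, so C = 311 × (1/2)^1.025 = 311 × 0.4912 ≈ 153 ng/mL

153 ng/mL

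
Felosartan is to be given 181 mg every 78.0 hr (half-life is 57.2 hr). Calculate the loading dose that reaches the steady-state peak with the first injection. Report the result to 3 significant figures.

296 mg

k = ln 2 / 57.2 = 0.01212 hr⁻¹
Accumulation ratio R = 1 / (1 − e^(−kτ)) = 1 / (1 − e^(−0.01212×78.0)) = 1 / (1 − 0.3886) = 1.636
Loading dose = maintenance dose × R = 181 × 1.636 ≈ 296 mg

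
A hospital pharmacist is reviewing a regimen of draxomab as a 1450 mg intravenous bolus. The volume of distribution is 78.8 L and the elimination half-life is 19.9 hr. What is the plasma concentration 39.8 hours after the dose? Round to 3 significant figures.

4.60 mg/L

C₀ = dose / V = 1450 / 78.8 = 18.40 mg/L
k = ln 2 / 19.9 = 0.03483 hr⁻¹
C(t) = C₀ e^(−kt) = 18.40 × e^(−0.03483 × 39.8) = 18.40 × e^(−1.386) = 18.40 × 0.2500 ≈ 4.60 mg/L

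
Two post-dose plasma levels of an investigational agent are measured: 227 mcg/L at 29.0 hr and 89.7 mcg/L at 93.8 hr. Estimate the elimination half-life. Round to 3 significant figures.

48.4 hours

k = ln(C₁/C₂) / (t₂ − t₁) = ln(227/89.7) / (93.8 − 29.0)
  = 0.9285 / 64.80 = 0.01433 hr⁻¹
t½ = ln 2 / k = ln 2 / 0.01433 ≈ 48.4 hours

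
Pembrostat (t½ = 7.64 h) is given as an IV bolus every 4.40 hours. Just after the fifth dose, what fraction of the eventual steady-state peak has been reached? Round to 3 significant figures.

0.864

k = ln 2 / 7.64 = 0.09073 h⁻¹
f_n = 1 − e^(−nkτ) = 1 − e^(−5 × 0.09073 × 4.40) = 1 − e^(−1.996) = 1 − 0.1359 ≈ 0.864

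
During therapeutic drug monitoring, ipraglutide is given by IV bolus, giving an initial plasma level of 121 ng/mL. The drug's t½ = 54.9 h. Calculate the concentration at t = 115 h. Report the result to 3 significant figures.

k = ln 2 / 54.9 = 0.01263 h⁻¹
115 h is 2.095 half-lives, so C = 121 × (1/2)^2.095 = 121 × 0.2341 ≈ 28.3 ng/mL

28.3 ng/mL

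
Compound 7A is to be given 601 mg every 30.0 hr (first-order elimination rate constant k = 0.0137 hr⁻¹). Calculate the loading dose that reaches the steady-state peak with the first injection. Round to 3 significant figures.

Accumulation ratio R = 1 / (1 − e^(−kτ)) = 1 / (1 − e^(−0.01370×30.0)) = 1 / (1 − 0.6630) = 2.967
Loading dose = maintenance dose × R = 601 × 2.967 ≈ 1780 mg

1780 mg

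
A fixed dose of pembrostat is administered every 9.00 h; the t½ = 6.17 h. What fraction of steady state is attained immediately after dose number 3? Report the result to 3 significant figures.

0.952

k = ln 2 / 6.17 = 0.1123 h⁻¹
f_n = 1 − e^(−nkτ) = 1 − e^(−3 × 0.1123 × 9.00) = 1 − e^(−3.033) = 1 − 0.04816 ≈ 0.952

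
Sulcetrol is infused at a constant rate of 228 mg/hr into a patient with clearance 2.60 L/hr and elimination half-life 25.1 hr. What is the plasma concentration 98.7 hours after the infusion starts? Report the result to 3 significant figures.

Css = rate / CL = 228 / 2.60 = 87.69 mg/L
k = ln 2 / 25.1 = 0.02762 hr⁻¹
C(t) = Css (1 − e^(−kt)) = 87.69 × (1 − e^(−2.726)) = 87.69 × 0.9345 ≈ 81.9 mg/L

81.9 mg/L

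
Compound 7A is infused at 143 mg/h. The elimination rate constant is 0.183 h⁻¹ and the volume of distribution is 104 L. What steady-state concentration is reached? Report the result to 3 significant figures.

7.51 µg/mL

CL = k · V = 0.183 × 104 = 19.03 L/h
Css = rate / CL = 143 / 19.03 ≈ 7.51 µg/mL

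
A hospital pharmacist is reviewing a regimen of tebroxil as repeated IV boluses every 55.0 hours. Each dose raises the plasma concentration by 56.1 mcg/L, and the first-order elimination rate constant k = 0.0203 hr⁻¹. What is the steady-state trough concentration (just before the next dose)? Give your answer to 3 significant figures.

Fraction remaining after one interval: e^(−kτ) = e^(−0.02030 × 55.0) = 0.3274
R = 1 / (1 − 0.3274) = 1.487
Css,max = 56.1 × 1.487 = 83.41 mcg/L
Css,min = Css,max × e^(−kτ) = 83.41 × 0.3274 ≈ 27.3 mcg/L

27.3 mcg/L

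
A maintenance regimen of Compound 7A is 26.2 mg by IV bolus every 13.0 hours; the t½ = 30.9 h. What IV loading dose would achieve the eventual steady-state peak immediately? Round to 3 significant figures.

104 mg

k = ln 2 / 30.9 = 0.02243 h⁻¹
Accumulation ratio R = 1 / (1 − e^(−kτ)) = 1 / (1 − e^(−0.02243×13.0)) = 1 / (1 − 0.7471) = 3.953
Loading dose = maintenance dose × R = 26.2 × 3.953 ≈ 104 mg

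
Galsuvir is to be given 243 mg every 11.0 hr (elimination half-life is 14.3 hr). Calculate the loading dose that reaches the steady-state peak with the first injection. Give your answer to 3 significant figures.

588 mg

k = ln 2 / 14.3 = 0.04847 hr⁻¹
Accumulation ratio R = 1 / (1 − e^(−kτ)) = 1 / (1 − e^(−0.04847×11.0)) = 1 / (1 − 0.5867) = 2.420
Loading dose = maintenance dose × R = 243 × 2.420 ≈ 588 mg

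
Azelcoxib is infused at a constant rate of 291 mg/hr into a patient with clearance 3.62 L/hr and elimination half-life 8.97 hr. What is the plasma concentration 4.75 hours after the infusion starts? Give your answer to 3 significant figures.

Css = rate / CL = 291 / 3.62 = 80.39 mg/L
k = ln 2 / 8.97 = 0.07727 hr⁻¹
C(t) = Css (1 − e^(−kt)) = 80.39 × (1 − e^(−0.3671)) = 80.39 × 0.3072 ≈ 24.7 mg/L

24.7 mg/L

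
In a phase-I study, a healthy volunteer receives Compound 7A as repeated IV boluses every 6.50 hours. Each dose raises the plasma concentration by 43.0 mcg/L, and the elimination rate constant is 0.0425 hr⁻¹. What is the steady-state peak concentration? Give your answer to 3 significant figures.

178 mcg/L

Fraction remaining after one interval: e^(−kτ) = e^(−0.04250 × 6.50) = 0.7586
R = 1 / (1 − 0.7586) = 4.143
Css,max = 43.0 × 4.143 ≈ 178 mcg/L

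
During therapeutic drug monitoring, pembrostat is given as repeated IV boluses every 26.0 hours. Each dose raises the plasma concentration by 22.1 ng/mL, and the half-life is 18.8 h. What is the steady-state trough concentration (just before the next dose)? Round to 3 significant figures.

13.7 ng/mL

k = ln 2 / 18.8 = 0.03687 h⁻¹
Fraction remaining after one interval: e^(−kτ) = e^(−0.03687 × 26.0) = 0.3834
R = 1 / (1 − 0.3834) = 1.622
Css,max = 22.1 × 1.622 = 35.84 ng/mL
Css,min = Css,max × e^(−kτ) = 35.84 × 0.3834 ≈ 13.7 ng/mL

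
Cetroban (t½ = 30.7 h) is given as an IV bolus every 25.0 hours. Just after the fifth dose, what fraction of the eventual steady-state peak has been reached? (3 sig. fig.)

k = ln 2 / 30.7 = 0.02258 h⁻¹
f_n = 1 − e^(−nkτ) = 1 − e^(−5 × 0.02258 × 25.0) = 1 − e^(−2.822) = 1 − 0.05947 ≈ 0.941

0.941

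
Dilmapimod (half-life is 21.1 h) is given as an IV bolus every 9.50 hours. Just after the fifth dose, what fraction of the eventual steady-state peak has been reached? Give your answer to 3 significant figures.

0.790

k = ln 2 / 21.1 = 0.03285 h⁻¹
f_n = 1 − e^(−nkτ) = 1 − e^(−5 × 0.03285 × 9.50) = 1 − e^(−1.560) = 1 − 0.2101 ≈ 0.790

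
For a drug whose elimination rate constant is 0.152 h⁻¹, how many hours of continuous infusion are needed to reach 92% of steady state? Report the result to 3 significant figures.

f = 1 − e^(−kt)  ⇒  t = −ln(1 − f) / k
t = −ln(1 − 0.92) / 0.1520 = 2.526 / 0.1520 ≈ 16.6 hours

16.6 hours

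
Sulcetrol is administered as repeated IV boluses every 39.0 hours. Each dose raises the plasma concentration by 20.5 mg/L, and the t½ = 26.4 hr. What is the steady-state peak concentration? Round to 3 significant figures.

32.0 mg/L

k = ln 2 / 26.4 = 0.02626 hr⁻¹
Fraction remaining after one interval: e^(−kτ) = e^(−0.02626 × 39.0) = 0.3592
R = 1 / (1 − 0.3592) = 1.560
Css,max = 20.5 × 1.560 ≈ 32.0 mg/L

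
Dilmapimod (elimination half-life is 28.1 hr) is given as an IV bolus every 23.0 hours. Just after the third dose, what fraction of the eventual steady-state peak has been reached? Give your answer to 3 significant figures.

0.818

k = ln 2 / 28.1 = 0.02467 hr⁻¹
f_n = 1 − e^(−nkτ) = 1 − e^(−3 × 0.02467 × 23.0) = 1 − e^(−1.702) = 1 − 0.1823 ≈ 0.818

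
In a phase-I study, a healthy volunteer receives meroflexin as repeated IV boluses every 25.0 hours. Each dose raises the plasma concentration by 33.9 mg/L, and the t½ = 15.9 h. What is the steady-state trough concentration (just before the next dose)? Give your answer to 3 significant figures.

k = ln 2 / 15.9 = 0.04359 h⁻¹
Fraction remaining after one interval: e^(−kτ) = e^(−0.04359 × 25.0) = 0.3363
R = 1 / (1 − 0.3363) = 1.507
Css,max = 33.9 × 1.507 = 51.07 mg/L
Css,min = Css,max × e^(−kτ) = 51.07 × 0.3363 ≈ 17.2 mg/L

17.2 mg/L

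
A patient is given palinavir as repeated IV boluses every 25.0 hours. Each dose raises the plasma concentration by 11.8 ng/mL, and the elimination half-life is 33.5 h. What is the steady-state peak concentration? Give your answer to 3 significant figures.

k = ln 2 / 33.5 = 0.02069 h⁻¹
Fraction remaining after one interval: e^(−kτ) = e^(−0.02069 × 25.0) = 0.5961
R = 1 / (1 − 0.5961) = 2.476
Css,max = 11.8 × 2.476 ≈ 29.2 ng/mL

29.2 ng/mL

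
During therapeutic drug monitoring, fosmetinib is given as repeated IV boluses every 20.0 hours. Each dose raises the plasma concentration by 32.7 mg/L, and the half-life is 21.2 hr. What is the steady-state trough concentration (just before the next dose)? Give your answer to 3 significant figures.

35.4 mg/L

k = ln 2 / 21.2 = 0.03270 hr⁻¹
Fraction remaining after one interval: e^(−kτ) = e^(−0.03270 × 20.0) = 0.5200
R = 1 / (1 − 0.5200) = 2.083
Css,max = 32.7 × 2.083 = 68.13 mg/L
Css,min = Css,max × e^(−kτ) = 68.13 × 0.5200 ≈ 35.4 mg/L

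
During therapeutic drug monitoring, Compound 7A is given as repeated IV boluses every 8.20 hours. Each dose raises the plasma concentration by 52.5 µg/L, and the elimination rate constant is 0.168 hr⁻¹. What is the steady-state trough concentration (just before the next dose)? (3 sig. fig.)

17.7 µg/L

Fraction remaining after one interval: e^(−kτ) = e^(−0.1680 × 8.20) = 0.2522
R = 1 / (1 − 0.2522) = 1.337
Css,max = 52.5 × 1.337 = 70.20 µg/L
Css,min = Css,max × e^(−kτ) = 70.20 × 0.2522 ≈ 17.7 µg/L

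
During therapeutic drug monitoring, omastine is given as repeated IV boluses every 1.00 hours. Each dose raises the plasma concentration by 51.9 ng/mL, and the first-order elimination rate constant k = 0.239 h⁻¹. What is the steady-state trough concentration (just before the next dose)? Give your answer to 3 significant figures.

192 ng/mL

Fraction remaining after one interval: e^(−kτ) = e^(−0.2390 × 1.00) = 0.7874
R = 1 / (1 − 0.7874) = 4.704
Css,max = 51.9 × 4.704 = 244.1 ng/mL
Css,min = Css,max × e^(−kτ) = 244.1 × 0.7874 ≈ 192 ng/mL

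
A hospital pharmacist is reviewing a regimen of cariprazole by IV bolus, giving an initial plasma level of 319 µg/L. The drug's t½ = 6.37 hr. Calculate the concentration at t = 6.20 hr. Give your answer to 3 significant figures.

162 µg/L

k = ln 2 / 6.37 = 0.1088 hr⁻¹
C(t) = C₀ e^(−kt) = 319 × e^(−0.1088 × 6.20) = 319 × e^(−0.6746) = 319 × 0.5093 ≈ 162 µg/L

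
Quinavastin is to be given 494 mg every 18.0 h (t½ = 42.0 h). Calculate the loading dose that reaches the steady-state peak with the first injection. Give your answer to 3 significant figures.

1920 mg

k = ln 2 / 42.0 = 0.01650 h⁻¹
Accumulation ratio R = 1 / (1 − e^(−kτ)) = 1 / (1 − e^(−0.01650×18.0)) = 1 / (1 − 0.7430) = 3.891
Loading dose = maintenance dose × R = 494 × 3.891 ≈ 1920 mg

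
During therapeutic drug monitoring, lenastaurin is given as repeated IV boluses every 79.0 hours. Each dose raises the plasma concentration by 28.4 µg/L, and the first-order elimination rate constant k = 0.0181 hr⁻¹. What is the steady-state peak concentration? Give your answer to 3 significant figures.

Fraction remaining after one interval: e^(−kτ) = e^(−0.01810 × 79.0) = 0.2393
R = 1 / (1 − 0.2393) = 1.315
Css,max = 28.4 × 1.315 ≈ 37.3 µg/L

37.3 µg/L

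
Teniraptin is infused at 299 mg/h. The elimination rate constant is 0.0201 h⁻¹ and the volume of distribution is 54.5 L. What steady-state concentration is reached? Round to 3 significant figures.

273 mg/L

CL = k · V = 0.0201 × 54.5 = 1.095 L/h
Css = rate / CL = 299 / 1.095 ≈ 273 mg/L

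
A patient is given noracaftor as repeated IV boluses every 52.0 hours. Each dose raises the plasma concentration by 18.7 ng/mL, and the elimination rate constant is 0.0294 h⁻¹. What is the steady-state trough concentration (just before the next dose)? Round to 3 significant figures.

Fraction remaining after one interval: e^(−kτ) = e^(−0.02940 × 52.0) = 0.2168
R = 1 / (1 − 0.2168) = 1.277
Css,max = 18.7 × 1.277 = 23.88 ng/mL
Css,min = Css,max × e^(−kτ) = 23.88 × 0.2168 ≈ 5.18 ng/mL

5.18 ng/mL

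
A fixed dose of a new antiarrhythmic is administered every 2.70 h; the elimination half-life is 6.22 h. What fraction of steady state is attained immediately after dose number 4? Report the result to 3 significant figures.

0.700

k = ln 2 / 6.22 = 0.1114 h⁻¹
f_n = 1 − e^(−nkτ) = 1 − e^(−4 × 0.1114 × 2.70) = 1 − e^(−1.204) = 1 − 0.3001 ≈ 0.700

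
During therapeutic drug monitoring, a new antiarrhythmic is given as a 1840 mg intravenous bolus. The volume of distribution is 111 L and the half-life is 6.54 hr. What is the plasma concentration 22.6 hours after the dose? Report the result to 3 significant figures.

1.51 µg/mL

C₀ = dose / V = 1840 / 111 = 16.58 µg/mL
k = ln 2 / 6.54 = 0.1060 hr⁻¹
C(t) = C₀ e^(−kt) = 16.58 × e^(−0.1060 × 22.6) = 16.58 × e^(−2.395) = 16.58 × 0.09115 ≈ 1.51 µg/mL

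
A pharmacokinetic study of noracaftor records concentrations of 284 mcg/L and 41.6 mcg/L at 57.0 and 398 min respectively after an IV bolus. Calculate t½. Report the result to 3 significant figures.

k = ln(C₁/C₂) / (t₂ − t₁) = ln(284/41.6) / (398 − 57.0)
  = 1.921 / 341.0 = 0.005633 min⁻¹
t½ = ln 2 / k = ln 2 / 0.005633 ≈ 123 minutes

123 minutes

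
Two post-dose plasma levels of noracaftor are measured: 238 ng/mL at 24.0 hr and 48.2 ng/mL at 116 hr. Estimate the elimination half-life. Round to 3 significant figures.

39.9 hours

k = ln(C₁/C₂) / (t₂ − t₁) = ln(238/48.2) / (116 − 24.0)
  = 1.597 / 92.00 = 0.01736 hr⁻¹
t½ = ln 2 / k = ln 2 / 0.01736 ≈ 39.9 hours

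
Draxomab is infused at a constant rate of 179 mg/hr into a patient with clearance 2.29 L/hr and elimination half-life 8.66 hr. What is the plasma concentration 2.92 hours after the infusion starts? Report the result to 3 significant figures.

16.3 µg/mL

Css = rate / CL = 179 / 2.29 = 78.17 µg/mL
k = ln 2 / 8.66 = 0.08004 hr⁻¹
C(t) = Css (1 − e^(−kt)) = 78.17 × (1 − e^(−0.2337)) = 78.17 × 0.2084 ≈ 16.3 µg/mL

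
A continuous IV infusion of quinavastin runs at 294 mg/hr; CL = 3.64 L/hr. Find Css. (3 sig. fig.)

Css = infusion rate / CL = 294 / 3.64 ≈ 80.8 mg/L

80.8 mg/L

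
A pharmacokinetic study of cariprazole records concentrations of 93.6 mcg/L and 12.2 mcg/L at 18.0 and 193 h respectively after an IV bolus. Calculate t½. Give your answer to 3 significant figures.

k = ln(C₁/C₂) / (t₂ − t₁) = ln(93.6/12.2) / (193 − 18.0)
  = 2.038 / 175.0 = 0.01164 h⁻¹
t½ = ln 2 / k = ln 2 / 0.01164 ≈ 59.5 hours

59.5 hours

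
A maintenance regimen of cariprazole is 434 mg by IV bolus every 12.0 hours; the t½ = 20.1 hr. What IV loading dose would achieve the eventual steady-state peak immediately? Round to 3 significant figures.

1280 mg

k = ln 2 / 20.1 = 0.03448 hr⁻¹
Accumulation ratio R = 1 / (1 − e^(−kτ)) = 1 / (1 − e^(−0.03448×12.0)) = 1 / (1 − 0.6611) = 2.951
Loading dose = maintenance dose × R = 434 × 2.951 ≈ 1280 mg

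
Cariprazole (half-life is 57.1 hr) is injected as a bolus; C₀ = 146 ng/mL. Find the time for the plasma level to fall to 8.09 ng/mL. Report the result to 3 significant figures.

k = ln 2 / 57.1 = 0.01214 hr⁻¹
C(t) = C₀ e^(−kt)  ⇒  t = ln(C₀/C) / k
t = ln(146/8.09) / 0.01214 = 2.893 / 0.01214 ≈ 238 hours

238 hours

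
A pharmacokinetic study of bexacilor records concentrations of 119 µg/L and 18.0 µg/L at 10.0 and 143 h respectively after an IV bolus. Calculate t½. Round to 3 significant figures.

k = ln(C₁/C₂) / (t₂ − t₁) = ln(119/18.0) / (143 − 10.0)
  = 1.889 / 133.0 = 0.01420 h⁻¹
t½ = ln 2 / k = ln 2 / 0.01420 ≈ 48.8 hours

48.8 hours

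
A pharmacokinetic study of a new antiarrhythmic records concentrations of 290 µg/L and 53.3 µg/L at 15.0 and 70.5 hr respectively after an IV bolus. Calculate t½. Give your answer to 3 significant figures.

22.7 hours

k = ln(C₁/C₂) / (t₂ − t₁) = ln(290/53.3) / (70.5 − 15.0)
  = 1.694 / 55.50 = 0.03052 hr⁻¹
t½ = ln 2 / k = ln 2 / 0.03052 ≈ 22.7 hours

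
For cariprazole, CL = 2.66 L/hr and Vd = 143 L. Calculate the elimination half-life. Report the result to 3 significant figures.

k = CL / V = 2.66 / 143 = 0.01860 hr⁻¹
t½ = ln 2 / k = ln 2 / 0.01860 ≈ 37.3 hours

37.3 hours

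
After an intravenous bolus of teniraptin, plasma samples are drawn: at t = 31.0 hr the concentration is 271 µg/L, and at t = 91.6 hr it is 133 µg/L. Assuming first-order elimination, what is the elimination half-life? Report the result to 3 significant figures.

k = ln(C₁/C₂) / (t₂ − t₁) = ln(271/133) / (91.6 − 31.0)
  = 0.7118 / 60.60 = 0.01175 hr⁻¹
t½ = ln 2 / k = ln 2 / 0.01175 ≈ 59.0 hours

59.0 hours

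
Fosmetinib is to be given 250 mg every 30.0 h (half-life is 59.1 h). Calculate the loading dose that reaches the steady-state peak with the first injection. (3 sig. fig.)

k = ln 2 / 59.1 = 0.01173 h⁻¹
Accumulation ratio R = 1 / (1 − e^(−kτ)) = 1 / (1 − e^(−0.01173×30.0)) = 1 / (1 − 0.7034) = 3.371
Loading dose = maintenance dose × R = 250 × 3.371 ≈ 843 mg

843 mg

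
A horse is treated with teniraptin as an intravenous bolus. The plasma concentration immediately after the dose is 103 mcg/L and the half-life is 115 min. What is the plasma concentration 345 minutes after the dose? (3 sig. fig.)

k = ln 2 / 115 = 0.006027 min⁻¹
C(t) = C₀ e^(−kt) = 103 × e^(−0.006027 × 345) = 103 × e^(−2.079) = 103 × 0.1250 ≈ 12.9 mcg/L

12.9 mcg/L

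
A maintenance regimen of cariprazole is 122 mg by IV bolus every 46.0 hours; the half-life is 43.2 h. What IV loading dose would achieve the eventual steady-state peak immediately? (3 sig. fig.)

234 mg

k = ln 2 / 43.2 = 0.01605 h⁻¹
Accumulation ratio R = 1 / (1 − e^(−kτ)) = 1 / (1 − e^(−0.01605×46.0)) = 1 / (1 − 0.4780) = 1.916
Loading dose = maintenance dose × R = 122 × 1.916 ≈ 234 mg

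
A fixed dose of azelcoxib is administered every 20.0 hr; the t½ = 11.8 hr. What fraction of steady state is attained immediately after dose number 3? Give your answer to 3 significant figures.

k = ln 2 / 11.8 = 0.05874 hr⁻¹
f_n = 1 − e^(−nkτ) = 1 − e^(−3 × 0.05874 × 20.0) = 1 − e^(−3.524) = 1 − 0.02947 ≈ 0.971

0.971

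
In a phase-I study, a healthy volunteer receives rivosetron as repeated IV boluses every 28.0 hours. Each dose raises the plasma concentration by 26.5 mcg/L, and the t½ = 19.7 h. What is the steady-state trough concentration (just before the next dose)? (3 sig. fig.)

15.8 mcg/L

k = ln 2 / 19.7 = 0.03519 h⁻¹
Fraction remaining after one interval: e^(−kτ) = e^(−0.03519 × 28.0) = 0.3734
R = 1 / (1 − 0.3734) = 1.596
Css,max = 26.5 × 1.596 = 42.29 mcg/L
Css,min = Css,max × e^(−kτ) = 42.29 × 0.3734 ≈ 15.8 mcg/L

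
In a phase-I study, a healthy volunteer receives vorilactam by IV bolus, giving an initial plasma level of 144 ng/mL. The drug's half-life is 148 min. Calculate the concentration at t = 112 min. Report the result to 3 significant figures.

k = ln 2 / 148 = 0.004683 min⁻¹
C(t) = C₀ e^(−kt) = 144 × e^(−0.004683 × 112) = 144 × e^(−0.5245) = 144 × 0.5918 ≈ 85.2 ng/mL

85.2 ng/mL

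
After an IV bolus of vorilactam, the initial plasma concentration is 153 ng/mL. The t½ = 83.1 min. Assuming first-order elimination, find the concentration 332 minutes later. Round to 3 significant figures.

9.59 ng/mL

k = ln 2 / 83.1 = 0.008341 min⁻¹
C(t) = C₀ e^(−kt) = 153 × e^(−0.008341 × 332) = 153 × e^(−2.769) = 153 × 0.06271 ≈ 9.59 ng/mL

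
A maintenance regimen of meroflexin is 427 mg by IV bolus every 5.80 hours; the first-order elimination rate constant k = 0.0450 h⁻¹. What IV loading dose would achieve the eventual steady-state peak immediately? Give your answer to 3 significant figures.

Accumulation ratio R = 1 / (1 − e^(−kτ)) = 1 / (1 − e^(−0.04500×5.80)) = 1 / (1 − 0.7703) = 4.353
Loading dose = maintenance dose × R = 427 × 4.353 ≈ 1860 mg

1860 mg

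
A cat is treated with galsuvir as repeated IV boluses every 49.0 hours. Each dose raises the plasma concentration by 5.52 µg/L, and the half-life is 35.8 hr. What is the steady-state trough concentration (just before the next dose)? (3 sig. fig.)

k = ln 2 / 35.8 = 0.01936 hr⁻¹
Fraction remaining after one interval: e^(−kτ) = e^(−0.01936 × 49.0) = 0.3872
R = 1 / (1 − 0.3872) = 1.632
Css,max = 5.52 × 1.632 = 9.008 µg/L
Css,min = Css,max × e^(−kτ) = 9.008 × 0.3872 ≈ 3.49 µg/L

3.49 µg/L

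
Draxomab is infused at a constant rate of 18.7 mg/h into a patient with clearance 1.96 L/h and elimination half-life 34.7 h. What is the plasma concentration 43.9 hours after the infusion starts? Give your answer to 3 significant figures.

5.57 µg/mL

Css = rate / CL = 18.7 / 1.96 = 9.541 µg/mL
k = ln 2 / 34.7 = 0.01998 h⁻¹
C(t) = Css (1 − e^(−kt)) = 9.541 × (1 − e^(−0.8769)) = 9.541 × 0.5839 ≈ 5.57 µg/mL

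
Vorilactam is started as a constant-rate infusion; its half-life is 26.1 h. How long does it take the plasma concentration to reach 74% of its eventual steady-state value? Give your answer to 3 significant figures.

50.7 hours

k = ln 2 / 26.1 = 0.02656 h⁻¹
f = 1 − e^(−kt)  ⇒  t = −ln(1 − f) / k
t = −ln(1 − 0.74) / 0.02656 = 1.347 / 0.02656 ≈ 50.7 hours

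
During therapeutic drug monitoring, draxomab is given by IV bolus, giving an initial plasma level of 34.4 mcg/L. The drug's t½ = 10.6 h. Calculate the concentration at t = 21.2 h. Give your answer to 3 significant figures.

k = ln 2 / 10.6 = 0.06539 h⁻¹
C(t) = C₀ e^(−kt) = 34.4 × e^(−0.06539 × 21.2) = 34.4 × e^(−1.386) = 34.4 × 0.2500 ≈ 8.60 mcg/L

8.60 mcg/L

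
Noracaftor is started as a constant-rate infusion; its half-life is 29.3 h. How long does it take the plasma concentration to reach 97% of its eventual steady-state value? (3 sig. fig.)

k = ln 2 / 29.3 = 0.02366 h⁻¹
f = 1 − e^(−kt)  ⇒  t = −ln(1 − f) / k
t = −ln(1 − 0.97) / 0.02366 = 3.507 / 0.02366 ≈ 148 hours

148 hours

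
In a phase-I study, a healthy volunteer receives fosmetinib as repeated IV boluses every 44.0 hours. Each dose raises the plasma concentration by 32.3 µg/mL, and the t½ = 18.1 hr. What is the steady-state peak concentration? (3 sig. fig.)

k = ln 2 / 18.1 = 0.03830 hr⁻¹
Fraction remaining after one interval: e^(−kτ) = e^(−0.03830 × 44.0) = 0.1854
R = 1 / (1 − 0.1854) = 1.228
Css,max = 32.3 × 1.228 ≈ 39.7 µg/mL

39.7 µg/mL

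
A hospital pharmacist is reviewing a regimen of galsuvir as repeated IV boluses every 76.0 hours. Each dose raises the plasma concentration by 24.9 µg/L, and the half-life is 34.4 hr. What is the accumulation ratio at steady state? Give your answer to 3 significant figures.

1.28

k = ln 2 / 34.4 = 0.02015 hr⁻¹
Fraction remaining after one interval: e^(−kτ) = e^(−0.02015 × 76.0) = 0.2162
R = 1 / (1 − 0.2162) = 1 / 0.7838 ≈ 1.28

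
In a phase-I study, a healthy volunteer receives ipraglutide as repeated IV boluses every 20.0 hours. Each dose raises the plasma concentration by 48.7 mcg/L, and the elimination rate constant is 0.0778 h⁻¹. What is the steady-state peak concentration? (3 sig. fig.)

Fraction remaining after one interval: e^(−kτ) = e^(−0.07780 × 20.0) = 0.2110
R = 1 / (1 − 0.2110) = 1.267
Css,max = 48.7 × 1.267 ≈ 61.7 mcg/L

61.7 mcg/L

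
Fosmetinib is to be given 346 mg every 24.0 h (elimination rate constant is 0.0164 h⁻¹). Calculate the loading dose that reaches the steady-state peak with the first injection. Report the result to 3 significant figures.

1060 mg

Accumulation ratio R = 1 / (1 − e^(−kτ)) = 1 / (1 − e^(−0.01640×24.0)) = 1 / (1 − 0.6746) = 3.073
Loading dose = maintenance dose × R = 346 × 3.073 ≈ 1060 mg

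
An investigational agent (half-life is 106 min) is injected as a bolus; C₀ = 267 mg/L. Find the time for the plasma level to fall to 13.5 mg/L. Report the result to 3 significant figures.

456 minutes

k = ln 2 / 106 = 0.006539 min⁻¹
C(t) = C₀ e^(−kt)  ⇒  t = ln(C₀/C) / k
t = ln(267/13.5) / 0.006539 = 2.985 / 0.006539 ≈ 456 minutes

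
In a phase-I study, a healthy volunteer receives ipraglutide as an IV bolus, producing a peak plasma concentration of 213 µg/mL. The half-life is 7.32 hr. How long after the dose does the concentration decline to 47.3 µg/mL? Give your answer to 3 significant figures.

k = ln 2 / 7.32 = 0.09469 hr⁻¹
C(t) = C₀ e^(−kt)  ⇒  t = ln(C₀/C) / k
t = ln(213/47.3) / 0.09469 = 1.505 / 0.09469 ≈ 15.9 hours

15.9 hours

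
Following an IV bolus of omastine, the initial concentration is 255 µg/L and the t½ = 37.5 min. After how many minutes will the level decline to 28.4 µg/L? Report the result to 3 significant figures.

k = ln 2 / 37.5 = 0.01848 min⁻¹
C(t) = C₀ e^(−kt)  ⇒  t = ln(C₀/C) / k
t = ln(255/28.4) / 0.01848 = 2.195 / 0.01848 ≈ 119 minutes

119 minutes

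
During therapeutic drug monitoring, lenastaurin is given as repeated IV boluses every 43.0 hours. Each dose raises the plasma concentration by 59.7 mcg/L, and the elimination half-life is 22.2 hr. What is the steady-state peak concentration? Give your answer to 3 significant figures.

k = ln 2 / 22.2 = 0.03122 hr⁻¹
Fraction remaining after one interval: e^(−kτ) = e^(−0.03122 × 43.0) = 0.2612
R = 1 / (1 − 0.2612) = 1.353
Css,max = 59.7 × 1.353 ≈ 80.8 mcg/L

80.8 mcg/L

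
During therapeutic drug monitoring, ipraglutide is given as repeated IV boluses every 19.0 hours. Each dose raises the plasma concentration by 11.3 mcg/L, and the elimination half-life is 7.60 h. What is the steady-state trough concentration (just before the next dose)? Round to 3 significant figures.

2.43 mcg/L

k = ln 2 / 7.60 = 0.09120 h⁻¹
Fraction remaining after one interval: e^(−kτ) = e^(−0.09120 × 19.0) = 0.1768
R = 1 / (1 − 0.1768) = 1.215
Css,max = 11.3 × 1.215 = 13.73 mcg/L
Css,min = Css,max × e^(−kτ) = 13.73 × 0.1768 ≈ 2.43 mcg/L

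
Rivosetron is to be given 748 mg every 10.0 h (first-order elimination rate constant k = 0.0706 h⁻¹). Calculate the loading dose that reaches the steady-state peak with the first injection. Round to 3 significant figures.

1480 mg

Accumulation ratio R = 1 / (1 − e^(−kτ)) = 1 / (1 − e^(−0.07060×10.0)) = 1 / (1 − 0.4936) = 1.975
Loading dose = maintenance dose × R = 748 × 1.975 ≈ 1480 mg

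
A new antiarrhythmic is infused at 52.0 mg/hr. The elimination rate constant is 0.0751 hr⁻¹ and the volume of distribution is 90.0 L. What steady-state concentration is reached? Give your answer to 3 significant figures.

CL = k · V = 0.0751 × 90.0 = 6.759 L/hr
Css = rate / CL = 52.0 / 6.759 ≈ 7.69 mg/L

7.69 mg/L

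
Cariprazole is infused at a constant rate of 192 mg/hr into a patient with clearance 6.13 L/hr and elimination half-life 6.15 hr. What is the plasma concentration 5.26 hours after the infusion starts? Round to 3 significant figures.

14.0 µg/mL

Css = rate / CL = 192 / 6.13 = 31.32 µg/mL
k = ln 2 / 6.15 = 0.1127 hr⁻¹
C(t) = Css (1 − e^(−kt)) = 31.32 × (1 − e^(−0.5928)) = 31.32 × 0.4472 ≈ 14.0 µg/mL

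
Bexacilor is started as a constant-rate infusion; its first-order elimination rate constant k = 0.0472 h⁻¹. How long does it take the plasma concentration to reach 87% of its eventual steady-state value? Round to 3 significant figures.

43.2 hours

f = 1 − e^(−kt)  ⇒  t = −ln(1 − f) / k
t = −ln(1 − 0.87) / 0.04720 = 2.040 / 0.04720 ≈ 43.2 hours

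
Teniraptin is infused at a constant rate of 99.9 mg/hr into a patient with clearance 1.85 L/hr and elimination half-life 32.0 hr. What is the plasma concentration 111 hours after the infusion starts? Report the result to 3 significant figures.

Css = rate / CL = 99.9 / 1.85 = 54.00 mg/L
k = ln 2 / 32.0 = 0.02166 hr⁻¹
C(t) = Css (1 − e^(−kt)) = 54.00 × (1 − e^(−2.404)) = 54.00 × 0.9097 ≈ 49.1 mg/L

49.1 mg/L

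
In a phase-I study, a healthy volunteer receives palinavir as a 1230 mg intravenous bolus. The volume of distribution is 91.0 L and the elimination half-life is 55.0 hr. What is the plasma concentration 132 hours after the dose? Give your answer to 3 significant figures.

C₀ = dose / V = 1230 / 91.0 = 13.52 µg/mL
k = ln 2 / 55.0 = 0.01260 hr⁻¹
C(t) = C₀ e^(−kt) = 13.52 × e^(−0.01260 × 132) = 13.52 × e^(−1.664) = 13.52 × 0.1895 ≈ 2.56 µg/mL

2.56 µg/mL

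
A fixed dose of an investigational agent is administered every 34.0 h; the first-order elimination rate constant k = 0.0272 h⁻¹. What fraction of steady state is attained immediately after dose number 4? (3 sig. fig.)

0.975

f_n = 1 − e^(−nkτ) = 1 − e^(−4 × 0.02720 × 34.0) = 1 − e^(−3.699) = 1 − 0.02474 ≈ 0.975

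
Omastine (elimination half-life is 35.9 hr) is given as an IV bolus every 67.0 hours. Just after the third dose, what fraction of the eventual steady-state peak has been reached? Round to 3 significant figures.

k = ln 2 / 35.9 = 0.01931 hr⁻¹
f_n = 1 − e^(−nkτ) = 1 − e^(−3 × 0.01931 × 67.0) = 1 − e^(−3.881) = 1 − 0.02063 ≈ 0.979

0.979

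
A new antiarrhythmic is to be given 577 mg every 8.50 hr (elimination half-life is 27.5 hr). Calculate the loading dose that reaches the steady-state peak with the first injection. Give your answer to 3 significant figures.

k = ln 2 / 27.5 = 0.02521 hr⁻¹
Accumulation ratio R = 1 / (1 − e^(−kτ)) = 1 / (1 − e^(−0.02521×8.50)) = 1 / (1 − 0.8072) = 5.185
Loading dose = maintenance dose × R = 577 × 5.185 ≈ 2990 mg

2990 mg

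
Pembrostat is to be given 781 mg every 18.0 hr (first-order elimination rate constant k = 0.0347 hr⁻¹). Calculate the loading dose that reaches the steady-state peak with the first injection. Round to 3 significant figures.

1680 mg

Accumulation ratio R = 1 / (1 − e^(−kτ)) = 1 / (1 − e^(−0.03470×18.0)) = 1 / (1 − 0.5355) = 2.153
Loading dose = maintenance dose × R = 781 × 2.153 ≈ 1680 mg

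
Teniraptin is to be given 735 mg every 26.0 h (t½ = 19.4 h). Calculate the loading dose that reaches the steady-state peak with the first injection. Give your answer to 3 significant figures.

k = ln 2 / 19.4 = 0.03573 h⁻¹
Accumulation ratio R = 1 / (1 − e^(−kτ)) = 1 / (1 − e^(−0.03573×26.0)) = 1 / (1 − 0.3950) = 1.653
Loading dose = maintenance dose × R = 735 × 1.653 ≈ 1210 mg

1210 mg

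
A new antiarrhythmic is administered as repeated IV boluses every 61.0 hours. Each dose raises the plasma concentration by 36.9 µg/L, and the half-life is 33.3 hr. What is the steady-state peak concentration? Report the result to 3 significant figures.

k = ln 2 / 33.3 = 0.02082 hr⁻¹
Fraction remaining after one interval: e^(−kτ) = e^(−0.02082 × 61.0) = 0.2809
R = 1 / (1 − 0.2809) = 1.391
Css,max = 36.9 × 1.391 ≈ 51.3 µg/L

51.3 µg/L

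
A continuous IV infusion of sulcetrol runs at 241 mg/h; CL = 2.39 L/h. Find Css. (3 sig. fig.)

Css = infusion rate / CL = 241 / 2.39 ≈ 101 mg/L

101 mg/L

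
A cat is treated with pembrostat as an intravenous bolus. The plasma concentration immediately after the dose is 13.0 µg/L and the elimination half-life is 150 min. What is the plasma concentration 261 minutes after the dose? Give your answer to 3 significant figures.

3.89 µg/L

k = ln 2 / 150 = 0.004621 min⁻¹
C(t) = C₀ e^(−kt) = 13.0 × e^(−0.004621 × 261) = 13.0 × e^(−1.206) = 13.0 × 0.2994 ≈ 3.89 µg/L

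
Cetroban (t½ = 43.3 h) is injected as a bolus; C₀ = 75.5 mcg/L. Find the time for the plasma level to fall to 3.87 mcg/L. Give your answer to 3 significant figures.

k = ln 2 / 43.3 = 0.01601 h⁻¹
C(t) = C₀ e^(−kt)  ⇒  t = ln(C₀/C) / k
t = ln(75.5/3.87) / 0.01601 = 2.971 / 0.01601 ≈ 186 hours

186 hours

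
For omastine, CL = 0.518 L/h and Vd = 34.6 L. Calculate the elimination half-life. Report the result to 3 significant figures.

46.3 hours

k = CL / V = 0.518 / 34.6 = 0.01497 h⁻¹
t½ = ln 2 / k = ln 2 / 0.01497 ≈ 46.3 hours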